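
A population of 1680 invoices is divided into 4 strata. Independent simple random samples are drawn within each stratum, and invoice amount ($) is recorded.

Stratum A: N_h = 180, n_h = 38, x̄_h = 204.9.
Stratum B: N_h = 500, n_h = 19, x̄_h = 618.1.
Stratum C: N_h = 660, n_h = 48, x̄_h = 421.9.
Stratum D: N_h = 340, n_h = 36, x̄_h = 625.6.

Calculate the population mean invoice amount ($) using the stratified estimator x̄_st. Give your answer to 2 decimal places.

N = Σ N_h = 1680. Stratum weights W_h = N_h/N.
x̄_st = (180·204.9 + 500·618.1 + 660·421.9 + 340·625.6) / 1680 = 498.2679

x̄_st ≈ 498.27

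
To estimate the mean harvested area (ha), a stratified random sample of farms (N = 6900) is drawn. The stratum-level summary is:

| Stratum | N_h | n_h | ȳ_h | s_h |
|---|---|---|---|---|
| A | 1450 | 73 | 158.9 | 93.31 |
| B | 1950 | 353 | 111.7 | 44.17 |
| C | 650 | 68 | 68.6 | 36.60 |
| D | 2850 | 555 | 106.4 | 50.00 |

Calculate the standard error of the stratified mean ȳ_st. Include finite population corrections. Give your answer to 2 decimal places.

V̂(ȳ_st) = Σ W_h² (1 − n_h/N_h) s_h²/n_h, with W_h = N_h/N and N = 6900:
  stratum A: (1450/6900)²·(1 − 73/1450)·93.31²/73 = 5.00193
  stratum B: (1950/6900)²·(1 − 353/1950)·44.17²/353 = 0.361511
  stratum C: (650/6900)²·(1 − 68/650)·36.60²/68 = 0.156528
  stratum D: (2850/6900)²·(1 − 555/2850)·50.00²/555 = 0.618837
V̂(ȳ_st) = 6.1388
SE(ȳ_st) = √6.1388 = 2.47766

SE(ȳ_st) ≈ 2.48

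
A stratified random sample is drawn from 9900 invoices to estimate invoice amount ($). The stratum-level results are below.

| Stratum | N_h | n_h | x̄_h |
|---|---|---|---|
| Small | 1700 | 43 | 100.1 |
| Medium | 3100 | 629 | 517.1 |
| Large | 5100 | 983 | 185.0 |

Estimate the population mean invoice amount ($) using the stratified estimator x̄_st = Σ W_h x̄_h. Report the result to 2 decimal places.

N = Σ N_h = 9900. Stratum weights W_h = N_h/N.
x̄_st = (1700·100.1 + 3100·517.1 + 5100·185.0) / 9900 = 274.4121

x̄_st ≈ 274.41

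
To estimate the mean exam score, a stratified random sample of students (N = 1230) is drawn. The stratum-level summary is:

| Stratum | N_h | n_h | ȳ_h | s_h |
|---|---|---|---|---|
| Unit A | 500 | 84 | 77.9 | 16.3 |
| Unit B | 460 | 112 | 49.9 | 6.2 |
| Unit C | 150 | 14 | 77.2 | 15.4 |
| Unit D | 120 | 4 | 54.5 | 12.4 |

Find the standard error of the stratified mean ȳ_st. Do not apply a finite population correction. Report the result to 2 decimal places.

SE(ȳ_st) ≈ 1.09

V̂(ȳ_st) = Σ W_h² s_h²/n_h, with W_h = N_h/N and N = 1230:
  stratum Unit A: (500/1230)²·16.3²/84 = 0.522668
  stratum Unit B: (460/1230)²·6.2²/112 = 0.0480033
  stratum Unit C: (150/1230)²·15.4²/14 = 0.251933
  stratum Unit D: (120/1230)²·12.4²/4 = 0.365877
V̂(ȳ_st) = 1.18848
SE(ȳ_st) = √1.18848 = 1.09018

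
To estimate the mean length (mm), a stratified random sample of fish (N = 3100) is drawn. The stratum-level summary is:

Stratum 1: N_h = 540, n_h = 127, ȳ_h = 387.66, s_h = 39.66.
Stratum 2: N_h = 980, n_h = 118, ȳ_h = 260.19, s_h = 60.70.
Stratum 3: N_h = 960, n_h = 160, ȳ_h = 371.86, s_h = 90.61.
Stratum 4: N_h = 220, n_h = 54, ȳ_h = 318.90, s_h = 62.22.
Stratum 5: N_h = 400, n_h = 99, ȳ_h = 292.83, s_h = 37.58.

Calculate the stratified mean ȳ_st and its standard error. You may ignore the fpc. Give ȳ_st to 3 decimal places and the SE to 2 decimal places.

ȳ_st = Σ W_h ȳ_h = (540·387.66 + 980·260.19 + 960·371.86 + 220·318.90 + 400·292.83)/3100 = 325.35426
V̂(ȳ_st) = Σ W_h² s_h²/n_h, with W_h = N_h/N and N = 3100:
  stratum 1: (540/3100)²·39.66²/127 = 0.375808
  stratum 2: (980/3100)²·60.70²/118 = 3.1205
  stratum 3: (960/3100)²·90.61²/160 = 4.92098
  stratum 4: (220/3100)²·62.22²/54 = 0.361067
  stratum 5: (400/3100)²·37.58²/99 = 0.237506
V̂(ȳ_st) = 9.01586
SE(ȳ_st) = √9.01586 = 3.00264

ȳ_st ≈ 325.354, SE ≈ 3.00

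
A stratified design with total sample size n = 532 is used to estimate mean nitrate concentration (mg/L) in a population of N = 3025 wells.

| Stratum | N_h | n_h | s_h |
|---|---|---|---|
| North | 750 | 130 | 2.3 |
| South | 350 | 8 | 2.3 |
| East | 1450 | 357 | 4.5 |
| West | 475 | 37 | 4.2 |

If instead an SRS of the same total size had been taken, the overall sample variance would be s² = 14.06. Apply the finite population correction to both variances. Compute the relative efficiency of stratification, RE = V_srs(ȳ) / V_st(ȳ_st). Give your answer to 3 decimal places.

V̂(ȳ_st) = Σ W_h² (1 − n_h/N_h) s_h²/n_h, with W_h = N_h/N and N = 3025:
  stratum North: (750/3025)²·(1 − 130/750)·2.3²/130 = 0.00206783
  stratum South: (350/3025)²·(1 − 8/350)·2.3²/8 = 0.00864986
  stratum East: (1450/3025)²·(1 − 357/1450)·4.5²/357 = 0.00982413
  stratum West: (475/3025)²·(1 − 37/475)·4.2²/37 = 0.0108396
V_st = 0.0313814
V_srs = (1 − 532/3025)·14.06/532 = 0.0217806
Relative efficiency = V_srs / V_st = 0.0217806/0.0313814 = 0.6941

RE ≈ 0.694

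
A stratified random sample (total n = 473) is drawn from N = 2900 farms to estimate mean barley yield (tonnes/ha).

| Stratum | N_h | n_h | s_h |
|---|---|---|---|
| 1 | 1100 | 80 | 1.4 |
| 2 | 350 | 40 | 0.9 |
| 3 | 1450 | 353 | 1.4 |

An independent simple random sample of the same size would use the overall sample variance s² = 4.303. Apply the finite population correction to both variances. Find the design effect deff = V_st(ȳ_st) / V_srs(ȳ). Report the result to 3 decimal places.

deff ≈ 0.602

V̂(ȳ_st) = Σ W_h² (1 − n_h/N_h) s_h²/n_h, with W_h = N_h/N and N = 2900:
  stratum 1: (1100/2900)²·(1 − 80/1100)·1.4²/80 = 0.00326861
  stratum 2: (350/2900)²·(1 − 40/350)·0.9²/40 = 0.000261251
  stratum 3: (1450/2900)²·(1 − 353/1450)·1.4²/353 = 0.00105017
V_st = 0.00458003
V_srs = (1 − 473/2900)·4.303/473 = 0.00761346
deff = V_st / V_srs = 0.00458003/0.00761346 = 0.6016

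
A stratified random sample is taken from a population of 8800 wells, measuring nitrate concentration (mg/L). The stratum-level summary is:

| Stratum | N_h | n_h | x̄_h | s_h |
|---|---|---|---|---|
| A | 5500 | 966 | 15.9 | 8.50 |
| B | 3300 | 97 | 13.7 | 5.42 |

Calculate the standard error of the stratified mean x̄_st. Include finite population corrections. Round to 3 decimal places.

SE(x̄_st) ≈ 0.256

V̂(x̄_st) = Σ W_h² (1 − n_h/N_h) s_h²/n_h, with W_h = N_h/N and N = 8800:
  stratum A: (5500/8800)²·(1 − 966/5500)·8.50²/966 = 0.0240846
  stratum B: (3300/8800)²·(1 − 97/3300)·5.42²/97 = 0.0413364
V̂(x̄_st) = 0.065421
SE(x̄_st) = √0.065421 = 0.255775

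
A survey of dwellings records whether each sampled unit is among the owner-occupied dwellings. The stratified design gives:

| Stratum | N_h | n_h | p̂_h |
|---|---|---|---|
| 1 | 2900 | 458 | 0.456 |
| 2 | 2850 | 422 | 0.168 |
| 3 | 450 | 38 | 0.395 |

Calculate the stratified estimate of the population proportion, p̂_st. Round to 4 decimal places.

p̂_st ≈ 0.3192

N = 6200; stratum weights W_h = N_h/N.
p̂_st = Σ W_h p̂_h = (2900·0.456 + 2850·0.168 + 450·0.395)/6200 = 0.31919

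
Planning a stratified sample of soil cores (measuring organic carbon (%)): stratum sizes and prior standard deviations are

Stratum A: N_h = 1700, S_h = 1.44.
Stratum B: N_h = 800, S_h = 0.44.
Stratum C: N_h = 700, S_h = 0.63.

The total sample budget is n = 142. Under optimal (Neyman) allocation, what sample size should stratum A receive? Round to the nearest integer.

Neyman allocation: n_h = n · N_h S_h / Σ N_i S_i, with n = 142.
  stratum A: N_h·S_h = 1700·1.44 = 2448.00
  stratum B: N_h·S_h = 800·0.44 = 352.00
  stratum C: N_h·S_h = 700·0.63 = 441.00
Σ N_h S_h = 3241.00
n for stratum A = 142·2448.00/3241.00 = 107.256 → 107

107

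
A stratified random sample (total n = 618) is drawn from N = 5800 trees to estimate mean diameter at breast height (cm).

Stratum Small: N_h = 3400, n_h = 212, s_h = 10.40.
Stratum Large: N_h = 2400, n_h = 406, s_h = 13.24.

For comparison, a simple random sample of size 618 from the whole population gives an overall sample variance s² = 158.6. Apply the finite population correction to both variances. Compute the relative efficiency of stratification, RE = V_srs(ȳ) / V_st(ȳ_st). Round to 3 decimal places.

V̂(ȳ_st) = Σ W_h² (1 − n_h/N_h) s_h²/n_h, with W_h = N_h/N and N = 5800:
  stratum Small: (3400/5800)²·(1 − 212/3400)·10.40²/212 = 0.164389
  stratum Large: (2400/5800)²·(1 − 406/2400)·13.24²/406 = 0.0614229
V_st = 0.225812
V_srs = (1 − 618/5800)·158.6/618 = 0.229289
Relative efficiency = V_srs / V_st = 0.229289/0.225812 = 1.0154

RE ≈ 1.015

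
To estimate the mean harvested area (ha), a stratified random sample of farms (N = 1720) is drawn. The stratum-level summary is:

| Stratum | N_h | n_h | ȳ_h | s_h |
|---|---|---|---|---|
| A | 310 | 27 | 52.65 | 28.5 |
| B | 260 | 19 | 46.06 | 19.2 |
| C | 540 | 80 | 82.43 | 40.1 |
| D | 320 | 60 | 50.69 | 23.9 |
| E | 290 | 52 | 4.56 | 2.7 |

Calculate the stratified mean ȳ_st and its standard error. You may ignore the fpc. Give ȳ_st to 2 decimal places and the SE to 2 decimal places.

ȳ_st ≈ 52.53, SE ≈ 1.93

ȳ_st = Σ W_h ȳ_h = (310·52.65 + 260·46.06 + 540·82.43 + 320·50.69 + 290·4.56)/1720 = 52.53052
V̂(ȳ_st) = Σ W_h² s_h²/n_h, with W_h = N_h/N and N = 1720:
  stratum A: (310/1720)²·28.5²/27 = 0.97722
  stratum B: (260/1720)²·19.2²/19 = 0.443342
  stratum C: (540/1720)²·40.1²/80 = 1.9812
  stratum D: (320/1720)²·23.9²/60 = 0.329524
  stratum E: (290/1720)²·2.7²/52 = 0.00398532
V̂(ȳ_st) = 3.73528
SE(ȳ_st) = √3.73528 = 1.93269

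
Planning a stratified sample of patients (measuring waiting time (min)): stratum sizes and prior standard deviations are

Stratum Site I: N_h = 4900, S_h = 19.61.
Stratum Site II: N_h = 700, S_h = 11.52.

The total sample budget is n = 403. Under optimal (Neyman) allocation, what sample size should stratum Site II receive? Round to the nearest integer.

Neyman allocation: n_h = n · N_h S_h / Σ N_i S_i, with n = 403.
  stratum Site I: N_h·S_h = 4900·19.61 = 96089.00
  stratum Site II: N_h·S_h = 700·11.52 = 8064.00
Σ N_h S_h = 104153.00
n for stratum Site II = 403·8064.00/104153.00 = 31.202 → 31

31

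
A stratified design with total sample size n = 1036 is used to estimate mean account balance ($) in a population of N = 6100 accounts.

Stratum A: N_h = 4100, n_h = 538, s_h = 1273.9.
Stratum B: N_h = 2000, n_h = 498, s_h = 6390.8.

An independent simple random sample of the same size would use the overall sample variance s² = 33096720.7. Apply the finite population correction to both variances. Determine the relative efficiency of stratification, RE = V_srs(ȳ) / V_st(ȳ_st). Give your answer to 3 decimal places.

V̂(ȳ_st) = Σ W_h² (1 − n_h/N_h) s_h²/n_h, with W_h = N_h/N and N = 6100:
  stratum A: (4100/6100)²·(1 − 538/4100)·1273.9²/538 = 1183.88
  stratum B: (2000/6100)²·(1 − 498/2000)·6390.8²/498 = 6620.97
V_st = 7804.84
V_srs = (1 − 1036/6100)·33096720.7/1036 = 26520.9
Relative efficiency = V_srs / V_st = 26520.9/7804.84 = 3.3980

RE ≈ 3.398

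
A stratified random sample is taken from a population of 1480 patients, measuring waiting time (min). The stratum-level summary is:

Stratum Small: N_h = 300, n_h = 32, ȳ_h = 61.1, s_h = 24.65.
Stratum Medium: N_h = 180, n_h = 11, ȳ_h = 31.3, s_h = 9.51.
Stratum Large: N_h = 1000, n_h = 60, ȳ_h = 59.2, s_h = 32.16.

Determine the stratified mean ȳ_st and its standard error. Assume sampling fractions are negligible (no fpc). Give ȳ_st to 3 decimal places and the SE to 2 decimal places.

ȳ_st ≈ 56.192, SE ≈ 2.96

ȳ_st = Σ W_h ȳ_h = (300·61.1 + 180·31.3 + 1000·59.2)/1480 = 56.19189
V̂(ȳ_st) = Σ W_h² s_h²/n_h, with W_h = N_h/N and N = 1480:
  stratum Small: (300/1480)²·24.65²/32 = 0.780195
  stratum Medium: (180/1480)²·9.51²/11 = 0.121616
  stratum Large: (1000/1480)²·32.16²/60 = 7.86969
V̂(ȳ_st) = 8.7715
SE(ȳ_st) = √8.7715 = 2.96167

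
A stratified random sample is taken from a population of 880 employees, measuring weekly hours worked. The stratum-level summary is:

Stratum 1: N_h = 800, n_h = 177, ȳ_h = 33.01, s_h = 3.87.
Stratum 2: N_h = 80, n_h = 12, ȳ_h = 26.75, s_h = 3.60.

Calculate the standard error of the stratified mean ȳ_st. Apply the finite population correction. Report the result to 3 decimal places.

SE(ȳ_st) ≈ 0.249

V̂(ȳ_st) = Σ W_h² (1 − n_h/N_h) s_h²/n_h, with W_h = N_h/N and N = 880:
  stratum 1: (800/880)²·(1 − 177/800)·3.87²/177 = 0.054458
  stratum 2: (80/880)²·(1 − 12/80)·3.60²/12 = 0.00758678
V̂(ȳ_st) = 0.0620447
SE(ȳ_st) = √0.0620447 = 0.249088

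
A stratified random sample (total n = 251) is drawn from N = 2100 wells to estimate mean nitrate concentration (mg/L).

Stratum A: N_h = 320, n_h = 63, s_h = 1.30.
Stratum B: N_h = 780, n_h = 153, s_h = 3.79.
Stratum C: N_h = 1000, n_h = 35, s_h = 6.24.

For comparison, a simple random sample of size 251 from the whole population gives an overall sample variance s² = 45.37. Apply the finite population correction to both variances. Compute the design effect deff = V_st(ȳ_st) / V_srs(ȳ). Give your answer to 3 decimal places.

deff ≈ 1.598

V̂(ȳ_st) = Σ W_h² (1 − n_h/N_h) s_h²/n_h, with W_h = N_h/N and N = 2100:
  stratum A: (320/2100)²·(1 − 63/320)·1.30²/63 = 0.000500254
  stratum B: (780/2100)²·(1 − 153/780)·3.79²/153 = 0.0104114
  stratum C: (1000/2100)²·(1 − 35/1000)·6.24²/35 = 0.243439
V_st = 0.254351
V_srs = (1 − 251/2100)·45.37/251 = 0.159152
deff = V_st / V_srs = 0.254351/0.159152 = 1.5982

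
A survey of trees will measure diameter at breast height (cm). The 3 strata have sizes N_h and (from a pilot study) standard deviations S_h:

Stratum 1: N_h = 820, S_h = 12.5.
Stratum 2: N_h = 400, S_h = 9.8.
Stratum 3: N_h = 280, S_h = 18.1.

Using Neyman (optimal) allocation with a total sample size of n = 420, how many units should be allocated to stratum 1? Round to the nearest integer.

Neyman allocation: n_h = n · N_h S_h / Σ N_i S_i, with n = 420.
  stratum 1: N_h·S_h = 820·12.5 = 10250.00
  stratum 2: N_h·S_h = 400·9.8 = 3920.00
  stratum 3: N_h·S_h = 280·18.1 = 5068.00
Σ N_h S_h = 19238.00
n for stratum 1 = 420·10250.00/19238.00 = 223.776 → 224

224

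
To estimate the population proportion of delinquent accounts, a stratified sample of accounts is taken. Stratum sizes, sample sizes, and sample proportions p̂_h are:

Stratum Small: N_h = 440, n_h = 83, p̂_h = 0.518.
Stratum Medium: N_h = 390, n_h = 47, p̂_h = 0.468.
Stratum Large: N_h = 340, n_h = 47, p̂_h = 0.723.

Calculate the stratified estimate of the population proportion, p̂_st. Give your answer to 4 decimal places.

N = 1170; stratum weights W_h = N_h/N.
p̂_st = Σ W_h p̂_h = (440·0.518 + 390·0.468 + 340·0.723)/1170 = 0.56091

p̂_st ≈ 0.5609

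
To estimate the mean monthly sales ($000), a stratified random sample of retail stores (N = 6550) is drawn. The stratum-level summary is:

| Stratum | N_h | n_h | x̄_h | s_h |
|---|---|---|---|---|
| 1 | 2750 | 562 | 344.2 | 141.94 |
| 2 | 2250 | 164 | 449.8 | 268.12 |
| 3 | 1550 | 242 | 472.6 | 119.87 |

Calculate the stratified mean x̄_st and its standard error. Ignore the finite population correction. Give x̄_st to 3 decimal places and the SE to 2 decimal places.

x̄_st ≈ 410.860, SE ≈ 7.83

x̄_st = Σ W_h x̄_h = (2750·344.2 + 2250·449.8 + 1550·472.6)/6550 = 410.85954
V̂(x̄_st) = Σ W_h² s_h²/n_h, with W_h = N_h/N and N = 6550:
  stratum 1: (2750/6550)²·141.94²/562 = 6.31911
  stratum 2: (2250/6550)²·268.12²/164 = 51.7246
  stratum 3: (1550/6550)²·119.87²/242 = 3.32496
V̂(x̄_st) = 61.3687
SE(x̄_st) = √61.3687 = 7.83381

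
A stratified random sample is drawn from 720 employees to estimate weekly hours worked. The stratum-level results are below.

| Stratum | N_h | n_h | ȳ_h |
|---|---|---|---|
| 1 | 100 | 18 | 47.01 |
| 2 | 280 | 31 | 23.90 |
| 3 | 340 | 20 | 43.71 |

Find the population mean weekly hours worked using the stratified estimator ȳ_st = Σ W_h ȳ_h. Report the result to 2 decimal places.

N = Σ N_h = 720. Stratum weights W_h = N_h/N.
ȳ_st = (100·47.01 + 280·23.90 + 340·43.71) / 720 = 36.4644

ȳ_st ≈ 36.46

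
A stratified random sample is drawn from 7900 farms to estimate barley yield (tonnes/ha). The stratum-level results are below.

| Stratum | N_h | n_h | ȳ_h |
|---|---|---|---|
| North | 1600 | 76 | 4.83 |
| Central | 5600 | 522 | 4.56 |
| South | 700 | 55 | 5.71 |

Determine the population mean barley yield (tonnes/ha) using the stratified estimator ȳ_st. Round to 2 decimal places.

N = Σ N_h = 7900. Stratum weights W_h = N_h/N.
ȳ_st = (1600·4.83 + 5600·4.56 + 700·5.71) / 7900 = 4.7166

ȳ_st ≈ 4.72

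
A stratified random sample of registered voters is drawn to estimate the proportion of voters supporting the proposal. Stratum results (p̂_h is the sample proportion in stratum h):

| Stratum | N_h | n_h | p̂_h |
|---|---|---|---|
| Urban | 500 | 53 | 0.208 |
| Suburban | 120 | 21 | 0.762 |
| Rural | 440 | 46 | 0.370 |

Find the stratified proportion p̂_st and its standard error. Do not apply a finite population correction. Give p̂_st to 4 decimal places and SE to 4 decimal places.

p̂_st ≈ 0.3380, SE ≈ 0.0414

N = 1060; stratum weights W_h = N_h/N.
p̂_st = Σ W_h p̂_h = (500·0.208 + 120·0.762 + 440·0.370)/1060 = 0.33796
V̂(p̂_st) = Σ W_h² p̂_h(1−p̂_h)/(n_h−1):
  stratum Urban: (500/1060)²·0.208·0.792/52 = 0.000704877
  stratum Suburban: (120/1060)²·0.762·0.238/20 = 0.000116212
  stratum Rural: (440/1060)²·0.370·0.630/45 = 0.000892531
V̂(p̂_st) = 0.00171362; SE = √V̂ = 0.0413959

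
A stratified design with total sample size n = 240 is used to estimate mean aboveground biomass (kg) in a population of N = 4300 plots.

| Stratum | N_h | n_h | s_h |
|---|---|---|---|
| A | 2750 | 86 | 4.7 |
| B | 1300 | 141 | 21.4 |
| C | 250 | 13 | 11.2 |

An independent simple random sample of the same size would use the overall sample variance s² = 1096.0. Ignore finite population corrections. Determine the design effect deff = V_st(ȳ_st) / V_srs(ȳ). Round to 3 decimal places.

deff ≈ 0.095

V̂(ȳ_st) = Σ W_h² s_h²/n_h, with W_h = N_h/N and N = 4300:
  stratum A: (2750/4300)²·4.7²/86 = 0.105057
  stratum B: (1300/4300)²·21.4²/141 = 0.296864
  stratum C: (250/4300)²·11.2²/13 = 0.0326164
V_st = 0.434538
V_srs = s²/n = 1096.0/240 = 4.56667
deff = V_st / V_srs = 0.434538/4.56667 = 0.0952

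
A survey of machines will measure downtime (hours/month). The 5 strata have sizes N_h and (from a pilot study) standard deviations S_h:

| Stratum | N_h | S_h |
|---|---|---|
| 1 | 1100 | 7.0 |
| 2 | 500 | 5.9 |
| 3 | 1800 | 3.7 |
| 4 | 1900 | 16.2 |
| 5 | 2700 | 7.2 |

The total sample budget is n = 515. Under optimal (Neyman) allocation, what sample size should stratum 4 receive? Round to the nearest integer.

235

Neyman allocation: n_h = n · N_h S_h / Σ N_i S_i, with n = 515.
  stratum 1: N_h·S_h = 1100·7.0 = 7700.00
  stratum 2: N_h·S_h = 500·5.9 = 2950.00
  stratum 3: N_h·S_h = 1800·3.7 = 6660.00
  stratum 4: N_h·S_h = 1900·16.2 = 30780.00
  stratum 5: N_h·S_h = 2700·7.2 = 19440.00
Σ N_h S_h = 67530.00
n for stratum 4 = 515·30780.00/67530.00 = 234.736 → 235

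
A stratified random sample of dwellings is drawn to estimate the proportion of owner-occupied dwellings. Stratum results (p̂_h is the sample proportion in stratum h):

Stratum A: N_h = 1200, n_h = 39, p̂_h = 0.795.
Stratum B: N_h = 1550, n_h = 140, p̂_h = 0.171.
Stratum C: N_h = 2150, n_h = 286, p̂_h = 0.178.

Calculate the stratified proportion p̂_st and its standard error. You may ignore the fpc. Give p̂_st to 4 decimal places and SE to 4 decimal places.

p̂_st ≈ 0.3269, SE ≈ 0.0214

N = 4900; stratum weights W_h = N_h/N.
p̂_st = Σ W_h p̂_h = (1200·0.795 + 1550·0.171 + 2150·0.178)/4900 = 0.32689
V̂(p̂_st) = Σ W_h² p̂_h(1−p̂_h)/(n_h−1):
  stratum A: (1200/4900)²·0.795·0.205/38 = 0.000257222
  stratum B: (1550/4900)²·0.171·0.829/139 = 0.000102049
  stratum C: (2150/4900)²·0.178·0.822/285 = 9.88398e-05
V̂(p̂_st) = 0.00045811; SE = √V̂ = 0.0214035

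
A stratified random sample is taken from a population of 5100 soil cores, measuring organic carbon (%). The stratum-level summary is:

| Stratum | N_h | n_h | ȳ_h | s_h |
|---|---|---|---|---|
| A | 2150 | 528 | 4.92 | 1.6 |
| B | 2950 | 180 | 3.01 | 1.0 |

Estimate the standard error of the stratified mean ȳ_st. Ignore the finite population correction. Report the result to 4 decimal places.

V̂(ȳ_st) = Σ W_h² s_h²/n_h, with W_h = N_h/N and N = 5100:
  stratum A: (2150/5100)²·1.6²/528 = 0.000861673
  stratum B: (2950/5100)²·1.0²/180 = 0.00185879
V̂(ȳ_st) = 0.00272047
SE(ȳ_st) = √0.00272047 = 0.0521581

SE(ȳ_st) ≈ 0.0522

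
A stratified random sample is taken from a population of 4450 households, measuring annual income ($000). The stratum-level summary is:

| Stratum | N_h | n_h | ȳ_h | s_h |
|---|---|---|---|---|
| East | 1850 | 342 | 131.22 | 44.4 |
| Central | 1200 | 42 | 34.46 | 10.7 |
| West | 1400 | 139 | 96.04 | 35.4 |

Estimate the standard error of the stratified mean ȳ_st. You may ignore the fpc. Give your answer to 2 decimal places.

V̂(ȳ_st) = Σ W_h² s_h²/n_h, with W_h = N_h/N and N = 4450:
  stratum East: (1850/4450)²·44.4²/342 = 0.996238
  stratum Central: (1200/4450)²·10.7²/42 = 0.198226
  stratum West: (1400/4450)²·35.4²/139 = 0.892335
V̂(ȳ_st) = 2.0868
SE(ȳ_st) = √2.0868 = 1.44458

SE(ȳ_st) ≈ 1.44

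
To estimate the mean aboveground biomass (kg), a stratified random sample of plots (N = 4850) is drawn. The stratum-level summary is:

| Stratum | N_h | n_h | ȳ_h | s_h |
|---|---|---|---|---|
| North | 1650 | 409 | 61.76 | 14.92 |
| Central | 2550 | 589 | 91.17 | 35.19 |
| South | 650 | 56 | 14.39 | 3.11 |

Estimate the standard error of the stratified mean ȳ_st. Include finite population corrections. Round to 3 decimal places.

V̂(ȳ_st) = Σ W_h² (1 − n_h/N_h) s_h²/n_h, with W_h = N_h/N and N = 4850:
  stratum North: (1650/4850)²·(1 − 409/1650)·14.92²/409 = 0.0473791
  stratum Central: (2550/4850)²·(1 − 589/2550)·35.19²/589 = 0.446949
  stratum South: (650/4850)²·(1 − 56/650)·3.11²/56 = 0.00283497
V̂(ȳ_st) = 0.497163
SE(ȳ_st) = √0.497163 = 0.705098

SE(ȳ_st) ≈ 0.705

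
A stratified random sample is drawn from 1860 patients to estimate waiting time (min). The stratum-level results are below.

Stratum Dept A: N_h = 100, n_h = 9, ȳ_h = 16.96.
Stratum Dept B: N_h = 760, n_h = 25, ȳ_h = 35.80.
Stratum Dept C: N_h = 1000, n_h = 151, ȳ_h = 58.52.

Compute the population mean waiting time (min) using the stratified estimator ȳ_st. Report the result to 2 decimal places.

N = Σ N_h = 1860. Stratum weights W_h = N_h/N.
ȳ_st = (100·16.96 + 760·35.80 + 1000·58.52) / 1860 = 47.0022

ȳ_st ≈ 47.00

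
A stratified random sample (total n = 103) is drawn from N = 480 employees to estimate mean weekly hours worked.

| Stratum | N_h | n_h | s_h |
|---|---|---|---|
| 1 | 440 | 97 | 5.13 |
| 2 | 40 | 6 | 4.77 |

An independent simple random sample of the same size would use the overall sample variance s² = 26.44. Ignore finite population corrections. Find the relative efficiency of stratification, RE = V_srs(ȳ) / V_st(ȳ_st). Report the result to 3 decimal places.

V̂(ȳ_st) = Σ W_h² s_h²/n_h, with W_h = N_h/N and N = 480:
  stratum 1: (440/480)²·5.13²/97 = 0.227974
  stratum 2: (40/480)²·4.77²/6 = 0.0263344
V_st = 0.254309
V_srs = s²/n = 26.44/103 = 0.256699
Relative efficiency = V_srs / V_st = 0.256699/0.254309 = 1.0094

RE ≈ 1.009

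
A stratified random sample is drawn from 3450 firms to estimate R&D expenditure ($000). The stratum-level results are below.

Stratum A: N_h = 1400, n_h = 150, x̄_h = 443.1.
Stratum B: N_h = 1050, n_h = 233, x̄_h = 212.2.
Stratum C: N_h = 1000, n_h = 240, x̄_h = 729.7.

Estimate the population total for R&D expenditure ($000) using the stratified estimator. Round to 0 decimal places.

τ̂_st = Σ N_h x̄_h = 1400·443.1 + 1050·212.2 + 1000·729.7 = 1572850

τ̂_st ≈ 1572850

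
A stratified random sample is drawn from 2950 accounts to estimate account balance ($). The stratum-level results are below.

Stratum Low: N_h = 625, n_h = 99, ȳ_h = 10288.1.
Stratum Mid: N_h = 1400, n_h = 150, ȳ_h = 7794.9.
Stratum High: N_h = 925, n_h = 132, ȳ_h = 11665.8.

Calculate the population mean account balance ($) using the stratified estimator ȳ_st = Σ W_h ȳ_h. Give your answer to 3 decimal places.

N = Σ N_h = 2950. Stratum weights W_h = N_h/N.
ȳ_st = (625·10288.1 + 1400·7794.9 + 925·11665.8) / 2950 = 9536.87712

ȳ_st ≈ 9536.877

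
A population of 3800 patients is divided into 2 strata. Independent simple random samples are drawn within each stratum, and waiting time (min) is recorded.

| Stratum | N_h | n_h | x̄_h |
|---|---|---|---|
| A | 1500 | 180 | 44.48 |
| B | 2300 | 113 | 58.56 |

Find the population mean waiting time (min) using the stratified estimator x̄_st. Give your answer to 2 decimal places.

N = Σ N_h = 3800. Stratum weights W_h = N_h/N.
x̄_st = (1500·44.48 + 2300·58.56) / 3800 = 53.0021

x̄_st ≈ 53.00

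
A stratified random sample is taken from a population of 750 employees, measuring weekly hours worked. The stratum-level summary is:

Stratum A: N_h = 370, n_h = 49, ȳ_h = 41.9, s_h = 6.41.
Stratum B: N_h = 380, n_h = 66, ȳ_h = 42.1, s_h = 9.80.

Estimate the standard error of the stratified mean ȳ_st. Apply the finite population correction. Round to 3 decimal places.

V̂(ȳ_st) = Σ W_h² (1 − n_h/N_h) s_h²/n_h, with W_h = N_h/N and N = 750:
  stratum A: (370/750)²·(1 − 49/370)·6.41²/49 = 0.177053
  stratum B: (380/750)²·(1 − 66/380)·9.80²/66 = 0.308673
V̂(ȳ_st) = 0.485727
SE(ȳ_st) = √0.485727 = 0.696941

SE(ȳ_st) ≈ 0.697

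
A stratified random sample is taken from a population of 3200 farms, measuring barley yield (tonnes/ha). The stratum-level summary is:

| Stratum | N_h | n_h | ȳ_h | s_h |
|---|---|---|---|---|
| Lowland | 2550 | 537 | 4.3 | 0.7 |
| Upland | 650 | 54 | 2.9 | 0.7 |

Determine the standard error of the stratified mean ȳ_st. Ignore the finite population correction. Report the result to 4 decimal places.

SE(ȳ_st) ≈ 0.0309

V̂(ȳ_st) = Σ W_h² s_h²/n_h, with W_h = N_h/N and N = 3200:
  stratum Lowland: (2550/3200)²·0.7²/537 = 0.000579432
  stratum Upland: (650/3200)²·0.7²/54 = 0.000374394
V̂(ȳ_st) = 0.000953826
SE(ȳ_st) = √0.000953826 = 0.0308841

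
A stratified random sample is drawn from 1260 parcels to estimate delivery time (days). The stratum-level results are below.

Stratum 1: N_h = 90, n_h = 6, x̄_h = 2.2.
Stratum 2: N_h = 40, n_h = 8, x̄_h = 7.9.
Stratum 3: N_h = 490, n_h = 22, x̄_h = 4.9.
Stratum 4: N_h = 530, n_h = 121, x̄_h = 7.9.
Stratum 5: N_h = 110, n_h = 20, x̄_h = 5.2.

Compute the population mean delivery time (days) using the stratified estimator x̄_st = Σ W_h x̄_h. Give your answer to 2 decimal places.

x̄_st ≈ 6.09

N = Σ N_h = 1260. Stratum weights W_h = N_h/N.
x̄_st = (90·2.2 + 40·7.9 + 490·4.9 + 530·7.9 + 110·5.2) / 1260 = 6.0905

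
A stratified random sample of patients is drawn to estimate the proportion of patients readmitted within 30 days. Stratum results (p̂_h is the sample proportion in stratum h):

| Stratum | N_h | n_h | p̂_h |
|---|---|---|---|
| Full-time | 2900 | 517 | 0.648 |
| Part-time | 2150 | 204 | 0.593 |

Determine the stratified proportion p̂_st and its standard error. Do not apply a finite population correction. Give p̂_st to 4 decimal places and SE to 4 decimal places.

N = 5050; stratum weights W_h = N_h/N.
p̂_st = Σ W_h p̂_h = (2900·0.648 + 2150·0.593)/5050 = 0.62458
V̂(p̂_st) = Σ W_h² p̂_h(1−p̂_h)/(n_h−1):
  stratum Full-time: (2900/5050)²·0.648·0.352/516 = 0.000145774
  stratum Part-time: (2150/5050)²·0.593·0.407/203 = 0.0002155
V̂(p̂_st) = 0.000361274; SE = √V̂ = 0.0190072

p̂_st ≈ 0.6246, SE ≈ 0.0190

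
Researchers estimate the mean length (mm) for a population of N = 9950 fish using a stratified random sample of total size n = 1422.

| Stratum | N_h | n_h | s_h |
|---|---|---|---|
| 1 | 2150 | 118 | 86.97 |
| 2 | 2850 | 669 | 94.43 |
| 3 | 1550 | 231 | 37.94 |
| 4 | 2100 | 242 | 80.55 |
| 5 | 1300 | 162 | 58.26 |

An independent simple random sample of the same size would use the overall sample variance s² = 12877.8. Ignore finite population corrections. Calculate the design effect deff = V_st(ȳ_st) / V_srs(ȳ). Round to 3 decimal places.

deff ≈ 0.639

V̂(ȳ_st) = Σ W_h² s_h²/n_h, with W_h = N_h/N and N = 9950:
  stratum 1: (2150/9950)²·86.97²/118 = 2.99287
  stratum 2: (2850/9950)²·94.43²/669 = 1.09355
  stratum 3: (1550/9950)²·37.94²/231 = 0.151217
  stratum 4: (2100/9950)²·80.55²/242 = 1.19429
  stratum 5: (1300/9950)²·58.26²/162 = 0.357657
V_st = 5.78957
V_srs = s²/n = 12877.8/1422 = 9.05612
deff = V_st / V_srs = 5.78957/9.05612 = 0.6393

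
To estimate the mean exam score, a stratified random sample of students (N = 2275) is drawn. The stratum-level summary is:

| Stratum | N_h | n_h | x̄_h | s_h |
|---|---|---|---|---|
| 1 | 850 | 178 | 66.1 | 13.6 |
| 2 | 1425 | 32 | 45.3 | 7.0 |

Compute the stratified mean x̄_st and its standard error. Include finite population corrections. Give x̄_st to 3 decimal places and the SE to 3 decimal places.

x̄_st = Σ W_h x̄_h = (850·66.1 + 1425·45.3)/2275 = 53.07143
V̂(x̄_st) = Σ W_h² (1 − n_h/N_h) s_h²/n_h, with W_h = N_h/N and N = 2275:
  stratum 1: (850/2275)²·(1 − 178/850)·13.6²/178 = 0.114679
  stratum 2: (1425/2275)²·(1 − 32/1425)·7.0²/32 = 0.587286
V̂(x̄_st) = 0.701964
SE(x̄_st) = √0.701964 = 0.837833

x̄_st ≈ 53.071, SE ≈ 0.838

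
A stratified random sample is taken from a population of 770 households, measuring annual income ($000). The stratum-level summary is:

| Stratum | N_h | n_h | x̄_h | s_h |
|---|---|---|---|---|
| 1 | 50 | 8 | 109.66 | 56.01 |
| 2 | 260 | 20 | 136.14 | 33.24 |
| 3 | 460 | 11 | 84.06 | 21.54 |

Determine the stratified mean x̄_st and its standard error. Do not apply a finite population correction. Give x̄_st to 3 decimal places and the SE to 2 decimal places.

x̄_st ≈ 103.308, SE ≈ 4.80

x̄_st = Σ W_h x̄_h = (50·109.66 + 260·136.14 + 460·84.06)/770 = 103.30779
V̂(x̄_st) = Σ W_h² s_h²/n_h, with W_h = N_h/N and N = 770:
  stratum 1: (50/770)²·56.01²/8 = 1.65348
  stratum 2: (260/770)²·33.24²/20 = 6.29879
  stratum 3: (460/770)²·21.54²/11 = 15.0533
V̂(x̄_st) = 23.0056
SE(x̄_st) = √23.0056 = 4.79642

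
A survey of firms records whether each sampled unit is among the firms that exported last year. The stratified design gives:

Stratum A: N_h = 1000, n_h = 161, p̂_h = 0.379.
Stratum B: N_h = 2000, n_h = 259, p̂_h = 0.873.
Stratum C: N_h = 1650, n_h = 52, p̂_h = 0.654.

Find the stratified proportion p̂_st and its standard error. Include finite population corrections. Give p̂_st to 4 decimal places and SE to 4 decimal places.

p̂_st ≈ 0.6891, SE ≈ 0.0258

N = 4650; stratum weights W_h = N_h/N.
p̂_st = Σ W_h p̂_h = (1000·0.379 + 2000·0.873 + 1650·0.654)/4650 = 0.68905
V̂(p̂_st) = Σ W_h² (1 − n_h/N_h) p̂_h(1−p̂_h)/(n_h−1):
  stratum A: (1000/4650)²·(1 − 161/1000)·0.379·0.621/160 = 5.70778e-05
  stratum B: (2000/4650)²·(1 − 259/2000)·0.873·0.127/258 = 6.92024e-05
  stratum C: (1650/4650)²·(1 − 52/1650)·0.654·0.346/51 = 0.000541051
V̂(p̂_st) = 0.000667331; SE = √V̂ = 0.0258328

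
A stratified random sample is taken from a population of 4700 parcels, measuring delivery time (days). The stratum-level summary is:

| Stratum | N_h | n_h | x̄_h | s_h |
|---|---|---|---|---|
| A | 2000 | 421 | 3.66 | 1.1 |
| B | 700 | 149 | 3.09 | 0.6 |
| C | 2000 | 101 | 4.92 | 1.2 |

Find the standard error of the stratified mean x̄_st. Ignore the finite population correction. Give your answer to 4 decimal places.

SE(x̄_st) ≈ 0.0562

V̂(x̄_st) = Σ W_h² s_h²/n_h, with W_h = N_h/N and N = 4700:
  stratum A: (2000/4700)²·1.1²/421 = 0.000520436
  stratum B: (700/4700)²·0.6²/149 = 5.35941e-05
  stratum C: (2000/4700)²·1.2²/101 = 0.0025817
V̂(x̄_st) = 0.00315573
SE(x̄_st) = √0.00315573 = 0.0561759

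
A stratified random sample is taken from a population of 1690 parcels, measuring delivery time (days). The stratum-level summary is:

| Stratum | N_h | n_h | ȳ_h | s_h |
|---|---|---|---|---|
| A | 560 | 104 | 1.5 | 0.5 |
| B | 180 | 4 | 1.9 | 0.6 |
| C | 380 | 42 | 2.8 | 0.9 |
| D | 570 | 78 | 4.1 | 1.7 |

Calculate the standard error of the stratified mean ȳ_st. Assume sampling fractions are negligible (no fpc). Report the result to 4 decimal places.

SE(ȳ_st) ≈ 0.0805

V̂(ȳ_st) = Σ W_h² s_h²/n_h, with W_h = N_h/N and N = 1690:
  stratum A: (560/1690)²·0.5²/104 = 0.000263942
  stratum B: (180/1690)²·0.6²/4 = 0.00102097
  stratum C: (380/1690)²·0.9²/42 = 0.000975056
  stratum D: (570/1690)²·1.7²/78 = 0.00421482
V̂(ȳ_st) = 0.0064748
SE(ȳ_st) = √0.0064748 = 0.0804661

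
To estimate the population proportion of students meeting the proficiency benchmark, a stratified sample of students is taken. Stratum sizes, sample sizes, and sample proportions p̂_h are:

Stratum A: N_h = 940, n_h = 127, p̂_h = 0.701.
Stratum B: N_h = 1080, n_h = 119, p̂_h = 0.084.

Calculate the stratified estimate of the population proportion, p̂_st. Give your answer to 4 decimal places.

p̂_st ≈ 0.3711

N = 2020; stratum weights W_h = N_h/N.
p̂_st = Σ W_h p̂_h = (940·0.701 + 1080·0.084)/2020 = 0.37112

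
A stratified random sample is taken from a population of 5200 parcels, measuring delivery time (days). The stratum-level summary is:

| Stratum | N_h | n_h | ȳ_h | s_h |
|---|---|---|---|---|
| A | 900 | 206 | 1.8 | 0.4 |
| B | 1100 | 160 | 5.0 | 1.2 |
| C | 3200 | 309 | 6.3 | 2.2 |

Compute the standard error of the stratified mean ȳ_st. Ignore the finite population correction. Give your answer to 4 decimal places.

SE(ȳ_st) ≈ 0.0797

V̂(ȳ_st) = Σ W_h² s_h²/n_h, with W_h = N_h/N and N = 5200:
  stratum A: (900/5200)²·0.4²/206 = 2.32665e-05
  stratum B: (1100/5200)²·1.2²/160 = 0.000402737
  stratum C: (3200/5200)²·2.2²/309 = 0.00593171
V̂(ȳ_st) = 0.00635772
SE(ȳ_st) = √0.00635772 = 0.0797353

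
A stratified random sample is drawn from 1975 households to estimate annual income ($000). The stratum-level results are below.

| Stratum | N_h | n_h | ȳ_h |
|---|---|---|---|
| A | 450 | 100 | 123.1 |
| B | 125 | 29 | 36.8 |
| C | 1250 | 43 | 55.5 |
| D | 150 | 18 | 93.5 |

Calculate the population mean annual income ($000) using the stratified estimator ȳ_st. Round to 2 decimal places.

N = Σ N_h = 1975. Stratum weights W_h = N_h/N.
ȳ_st = (450·123.1 + 125·36.8 + 1250·55.5 + 150·93.5) / 1975 = 72.6051

ȳ_st ≈ 72.61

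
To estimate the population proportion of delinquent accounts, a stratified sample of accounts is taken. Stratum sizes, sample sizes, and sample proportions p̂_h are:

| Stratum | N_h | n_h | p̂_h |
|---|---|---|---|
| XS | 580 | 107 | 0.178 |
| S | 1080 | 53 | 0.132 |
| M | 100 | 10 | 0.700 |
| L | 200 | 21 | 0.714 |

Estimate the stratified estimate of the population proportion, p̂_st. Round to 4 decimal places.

p̂_st ≈ 0.2340

N = 1960; stratum weights W_h = N_h/N.
p̂_st = Σ W_h p̂_h = (580·0.178 + 1080·0.132 + 100·0.700 + 200·0.714)/1960 = 0.23398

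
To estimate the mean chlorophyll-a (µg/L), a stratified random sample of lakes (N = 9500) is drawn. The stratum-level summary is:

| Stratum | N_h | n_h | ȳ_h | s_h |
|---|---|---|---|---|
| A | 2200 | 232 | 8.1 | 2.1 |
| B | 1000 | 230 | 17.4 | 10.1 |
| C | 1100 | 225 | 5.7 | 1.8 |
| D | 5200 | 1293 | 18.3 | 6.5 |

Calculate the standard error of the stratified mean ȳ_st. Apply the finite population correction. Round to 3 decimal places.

V̂(ȳ_st) = Σ W_h² (1 − n_h/N_h) s_h²/n_h, with W_h = N_h/N and N = 9500:
  stratum A: (2200/9500)²·(1 − 232/2200)·2.1²/232 = 0.000911908
  stratum B: (1000/9500)²·(1 − 230/1000)·10.1²/230 = 0.00378406
  stratum C: (1100/9500)²·(1 − 225/1100)·1.8²/225 = 0.000153573
  stratum D: (5200/9500)²·(1 − 1293/5200)·6.5²/1293 = 0.00735576
V̂(ȳ_st) = 0.0122053
SE(ȳ_st) = √0.0122053 = 0.110478

SE(ȳ_st) ≈ 0.110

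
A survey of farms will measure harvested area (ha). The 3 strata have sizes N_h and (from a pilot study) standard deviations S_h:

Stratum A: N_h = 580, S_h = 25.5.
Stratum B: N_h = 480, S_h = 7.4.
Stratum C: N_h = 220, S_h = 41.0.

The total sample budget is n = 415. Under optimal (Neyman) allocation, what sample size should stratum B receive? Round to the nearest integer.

54

Neyman allocation: n_h = n · N_h S_h / Σ N_i S_i, with n = 415.
  stratum A: N_h·S_h = 580·25.5 = 14790.00
  stratum B: N_h·S_h = 480·7.4 = 3552.00
  stratum C: N_h·S_h = 220·41.0 = 9020.00
Σ N_h S_h = 27362.00
n for stratum B = 415·3552.00/27362.00 = 53.873 → 54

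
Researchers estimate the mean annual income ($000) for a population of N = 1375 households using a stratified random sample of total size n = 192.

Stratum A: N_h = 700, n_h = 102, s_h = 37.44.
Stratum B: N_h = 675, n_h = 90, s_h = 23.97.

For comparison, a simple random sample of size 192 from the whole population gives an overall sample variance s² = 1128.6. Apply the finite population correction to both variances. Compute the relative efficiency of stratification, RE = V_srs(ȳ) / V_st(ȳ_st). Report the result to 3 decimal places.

RE ≈ 1.156

V̂(ȳ_st) = Σ W_h² (1 − n_h/N_h) s_h²/n_h, with W_h = N_h/N and N = 1375:
  stratum A: (700/1375)²·(1 − 102/700)·37.44²/102 = 3.04274
  stratum B: (675/1375)²·(1 − 90/675)·23.97²/90 = 1.33336
V_st = 4.3761
V_srs = (1 − 192/1375)·1128.6/192 = 5.05732
Relative efficiency = V_srs / V_st = 5.05732/4.3761 = 1.1557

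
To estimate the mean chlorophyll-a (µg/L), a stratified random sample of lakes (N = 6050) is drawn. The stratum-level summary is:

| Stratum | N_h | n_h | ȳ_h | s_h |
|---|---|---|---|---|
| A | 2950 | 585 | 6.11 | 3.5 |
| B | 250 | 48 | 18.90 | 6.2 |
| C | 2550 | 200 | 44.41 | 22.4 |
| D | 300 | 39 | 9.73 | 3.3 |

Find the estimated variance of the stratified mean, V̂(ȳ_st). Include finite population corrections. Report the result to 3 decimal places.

V̂(ȳ_st) = Σ W_h² (1 − n_h/N_h) s_h²/n_h, with W_h = N_h/N and N = 6050:
  stratum A: (2950/6050)²·(1 − 585/2950)·3.5²/585 = 0.00399138
  stratum B: (250/6050)²·(1 − 48/250)·6.2²/48 = 0.0011049
  stratum C: (2550/6050)²·(1 − 200/2550)·22.4²/200 = 0.410737
  stratum D: (300/6050)²·(1 − 39/300)·3.3²/39 = 0.00059733
V̂(ȳ_st) = 0.41643

V̂(ȳ_st) ≈ 0.416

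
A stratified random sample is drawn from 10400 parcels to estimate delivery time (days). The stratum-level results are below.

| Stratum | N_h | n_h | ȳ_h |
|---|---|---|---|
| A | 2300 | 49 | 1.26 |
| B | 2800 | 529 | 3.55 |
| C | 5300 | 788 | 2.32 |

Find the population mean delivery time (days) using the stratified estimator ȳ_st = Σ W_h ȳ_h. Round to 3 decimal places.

ȳ_st ≈ 2.417

N = Σ N_h = 10400. Stratum weights W_h = N_h/N.
ȳ_st = (2300·1.26 + 2800·3.55 + 5300·2.32) / 10400 = 2.41673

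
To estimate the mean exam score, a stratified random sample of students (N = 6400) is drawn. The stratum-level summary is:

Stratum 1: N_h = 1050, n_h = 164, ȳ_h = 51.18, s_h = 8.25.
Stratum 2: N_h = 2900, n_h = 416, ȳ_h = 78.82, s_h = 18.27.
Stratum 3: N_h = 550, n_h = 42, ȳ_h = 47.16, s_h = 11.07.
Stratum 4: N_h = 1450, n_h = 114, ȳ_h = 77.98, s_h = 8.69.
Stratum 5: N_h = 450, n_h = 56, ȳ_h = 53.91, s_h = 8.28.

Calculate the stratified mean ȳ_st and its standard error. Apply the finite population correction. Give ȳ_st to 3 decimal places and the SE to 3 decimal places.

ȳ_st = Σ W_h ȳ_h = (1050·51.18 + 2900·78.82 + 550·47.16 + 1450·77.98 + 450·53.91)/6400 = 69.62273
V̂(ȳ_st) = Σ W_h² (1 − n_h/N_h) s_h²/n_h, with W_h = N_h/N and N = 6400:
  stratum 1: (1050/6400)²·(1 − 164/1050)·8.25²/164 = 0.00942599
  stratum 2: (2900/6400)²·(1 − 416/2900)·18.27²/416 = 0.141115
  stratum 3: (550/6400)²·(1 − 42/550)·11.07²/42 = 0.0199027
  stratum 4: (1450/6400)²·(1 − 114/1450)·8.69²/114 = 0.0313292
  stratum 5: (450/6400)²·(1 − 56/450)·8.28²/56 = 0.00529934
V̂(ȳ_st) = 0.207072
SE(ȳ_st) = √0.207072 = 0.455052

ȳ_st ≈ 69.623, SE ≈ 0.455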